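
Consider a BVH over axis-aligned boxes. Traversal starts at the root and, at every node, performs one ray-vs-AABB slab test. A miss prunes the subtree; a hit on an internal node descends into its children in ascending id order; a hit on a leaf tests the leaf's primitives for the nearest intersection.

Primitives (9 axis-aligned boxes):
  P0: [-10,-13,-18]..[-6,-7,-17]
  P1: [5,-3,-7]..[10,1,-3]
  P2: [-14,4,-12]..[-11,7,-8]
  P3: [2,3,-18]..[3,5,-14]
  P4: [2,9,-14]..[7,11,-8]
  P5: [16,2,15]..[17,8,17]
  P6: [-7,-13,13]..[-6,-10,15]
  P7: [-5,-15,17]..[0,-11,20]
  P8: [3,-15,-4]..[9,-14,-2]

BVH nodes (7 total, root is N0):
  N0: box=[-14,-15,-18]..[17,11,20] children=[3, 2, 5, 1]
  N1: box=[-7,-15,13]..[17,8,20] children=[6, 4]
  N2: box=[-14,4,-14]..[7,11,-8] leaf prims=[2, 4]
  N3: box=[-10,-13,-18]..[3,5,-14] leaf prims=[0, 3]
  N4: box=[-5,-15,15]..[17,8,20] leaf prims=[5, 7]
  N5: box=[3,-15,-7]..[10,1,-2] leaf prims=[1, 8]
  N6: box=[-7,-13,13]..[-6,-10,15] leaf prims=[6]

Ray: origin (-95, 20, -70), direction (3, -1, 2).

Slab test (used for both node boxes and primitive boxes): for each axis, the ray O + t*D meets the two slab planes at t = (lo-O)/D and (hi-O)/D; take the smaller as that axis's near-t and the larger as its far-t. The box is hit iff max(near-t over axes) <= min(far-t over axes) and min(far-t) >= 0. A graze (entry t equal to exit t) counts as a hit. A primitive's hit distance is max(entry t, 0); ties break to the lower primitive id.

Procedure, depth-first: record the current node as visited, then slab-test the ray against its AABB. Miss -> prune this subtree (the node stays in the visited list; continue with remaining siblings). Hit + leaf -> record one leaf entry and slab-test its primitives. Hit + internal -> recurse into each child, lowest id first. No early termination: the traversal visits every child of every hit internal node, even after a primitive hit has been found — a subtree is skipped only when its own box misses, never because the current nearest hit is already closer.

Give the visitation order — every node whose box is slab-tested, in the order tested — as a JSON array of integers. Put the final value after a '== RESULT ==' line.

Walk:
N0 x:[27,112/3] y:[9,35] z:[26,45] -> hit [27,35], descend [1, 2, 3, 5]
  N1 x:[88/3,112/3] y:[12,35] z:[83/2,45] -> miss, prune
  N2 x:[27,34] y:[9,16] z:[28,31] -> miss, prune
  N3 x:[85/3,98/3] y:[15,33] z:[26,28] -> miss, prune
  N5 x:[98/3,35] y:[19,35] z:[63/2,34] -> hit [98/3,34] leaf, test {P1(miss), P8@t=34}

Summary -> nodes [0, 1, 2, 3, 5]; box-tests=5; leaf-entries=1; first=P8

== RESULT ==
[0, 1, 2, 3, 5]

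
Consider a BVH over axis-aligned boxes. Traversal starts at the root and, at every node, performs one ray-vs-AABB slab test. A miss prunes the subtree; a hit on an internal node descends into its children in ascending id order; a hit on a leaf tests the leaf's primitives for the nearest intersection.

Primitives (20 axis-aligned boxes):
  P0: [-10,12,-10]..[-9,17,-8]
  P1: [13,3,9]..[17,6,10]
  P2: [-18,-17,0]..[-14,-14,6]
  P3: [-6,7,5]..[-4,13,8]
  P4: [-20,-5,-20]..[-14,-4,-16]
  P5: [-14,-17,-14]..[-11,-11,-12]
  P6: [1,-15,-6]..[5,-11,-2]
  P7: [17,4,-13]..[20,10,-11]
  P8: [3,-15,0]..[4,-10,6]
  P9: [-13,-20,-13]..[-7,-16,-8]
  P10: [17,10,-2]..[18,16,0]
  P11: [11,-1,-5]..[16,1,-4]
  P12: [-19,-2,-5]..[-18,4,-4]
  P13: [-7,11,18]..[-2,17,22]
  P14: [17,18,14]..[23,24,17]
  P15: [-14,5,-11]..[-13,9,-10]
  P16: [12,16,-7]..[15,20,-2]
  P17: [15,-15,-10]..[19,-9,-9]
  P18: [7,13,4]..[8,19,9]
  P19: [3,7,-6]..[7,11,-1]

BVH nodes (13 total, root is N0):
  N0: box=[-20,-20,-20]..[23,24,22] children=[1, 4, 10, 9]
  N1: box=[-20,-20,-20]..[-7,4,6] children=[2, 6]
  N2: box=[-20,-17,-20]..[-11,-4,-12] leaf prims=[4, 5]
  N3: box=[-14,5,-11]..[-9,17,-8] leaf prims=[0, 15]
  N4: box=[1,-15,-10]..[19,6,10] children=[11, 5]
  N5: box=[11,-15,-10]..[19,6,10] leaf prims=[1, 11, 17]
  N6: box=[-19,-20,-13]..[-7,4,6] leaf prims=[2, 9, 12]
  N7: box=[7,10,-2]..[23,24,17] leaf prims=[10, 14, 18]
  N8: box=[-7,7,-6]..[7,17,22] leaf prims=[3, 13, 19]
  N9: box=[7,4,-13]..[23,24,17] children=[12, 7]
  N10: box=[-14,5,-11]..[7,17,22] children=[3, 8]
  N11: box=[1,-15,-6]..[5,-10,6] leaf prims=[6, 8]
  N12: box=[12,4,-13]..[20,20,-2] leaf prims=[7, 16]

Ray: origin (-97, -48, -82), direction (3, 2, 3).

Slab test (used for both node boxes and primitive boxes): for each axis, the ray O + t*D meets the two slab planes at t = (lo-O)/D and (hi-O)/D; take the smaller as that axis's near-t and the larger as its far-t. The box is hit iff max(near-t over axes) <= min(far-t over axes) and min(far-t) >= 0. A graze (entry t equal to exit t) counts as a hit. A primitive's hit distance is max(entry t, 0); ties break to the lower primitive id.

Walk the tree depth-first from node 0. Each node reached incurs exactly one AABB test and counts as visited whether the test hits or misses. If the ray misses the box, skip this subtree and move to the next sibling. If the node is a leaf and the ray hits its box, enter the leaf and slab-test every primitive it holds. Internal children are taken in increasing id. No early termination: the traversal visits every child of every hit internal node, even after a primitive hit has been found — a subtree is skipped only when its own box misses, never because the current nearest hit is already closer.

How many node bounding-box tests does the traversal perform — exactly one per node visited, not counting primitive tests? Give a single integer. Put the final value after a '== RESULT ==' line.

Trace the traversal:
N0 x:[77/3,40] y:[14,36] z:[62/3,104/3] -> hit [77/3,104/3], descend [1, 4, 9, 10]
  N1 x:[77/3,30] y:[14,26] z:[62/3,88/3] -> hit [77/3,26], descend [2, 6]
    N2 x:[77/3,86/3] y:[31/2,22] z:[62/3,70/3] -> miss, prune
    N6 x:[26,30] y:[14,26] z:[23,88/3] -> hit [26,26] leaf, test {P2(miss), P9(miss), P12@t=26}
  N4 x:[98/3,116/3] y:[33/2,27] z:[24,92/3] -> miss, prune
  N9 x:[104/3,40] y:[26,36] z:[23,33] -> miss, prune
  N10 x:[83/3,104/3] y:[53/2,65/2] z:[71/3,104/3] -> hit [83/3,65/2], descend [3, 8]
    N3 x:[83/3,88/3] y:[53/2,65/2] z:[71/3,74/3] -> miss, prune
    N8 x:[30,104/3] y:[55/2,65/2] z:[76/3,104/3] -> hit [30,65/2] leaf, test {P3(miss), P13(miss), P19(miss)}

order=[0, 1, 2, 6, 4, 9, 10, 3, 8]  |boxes|=9  |leaves|=2  hit=P12

== RESULT ==
9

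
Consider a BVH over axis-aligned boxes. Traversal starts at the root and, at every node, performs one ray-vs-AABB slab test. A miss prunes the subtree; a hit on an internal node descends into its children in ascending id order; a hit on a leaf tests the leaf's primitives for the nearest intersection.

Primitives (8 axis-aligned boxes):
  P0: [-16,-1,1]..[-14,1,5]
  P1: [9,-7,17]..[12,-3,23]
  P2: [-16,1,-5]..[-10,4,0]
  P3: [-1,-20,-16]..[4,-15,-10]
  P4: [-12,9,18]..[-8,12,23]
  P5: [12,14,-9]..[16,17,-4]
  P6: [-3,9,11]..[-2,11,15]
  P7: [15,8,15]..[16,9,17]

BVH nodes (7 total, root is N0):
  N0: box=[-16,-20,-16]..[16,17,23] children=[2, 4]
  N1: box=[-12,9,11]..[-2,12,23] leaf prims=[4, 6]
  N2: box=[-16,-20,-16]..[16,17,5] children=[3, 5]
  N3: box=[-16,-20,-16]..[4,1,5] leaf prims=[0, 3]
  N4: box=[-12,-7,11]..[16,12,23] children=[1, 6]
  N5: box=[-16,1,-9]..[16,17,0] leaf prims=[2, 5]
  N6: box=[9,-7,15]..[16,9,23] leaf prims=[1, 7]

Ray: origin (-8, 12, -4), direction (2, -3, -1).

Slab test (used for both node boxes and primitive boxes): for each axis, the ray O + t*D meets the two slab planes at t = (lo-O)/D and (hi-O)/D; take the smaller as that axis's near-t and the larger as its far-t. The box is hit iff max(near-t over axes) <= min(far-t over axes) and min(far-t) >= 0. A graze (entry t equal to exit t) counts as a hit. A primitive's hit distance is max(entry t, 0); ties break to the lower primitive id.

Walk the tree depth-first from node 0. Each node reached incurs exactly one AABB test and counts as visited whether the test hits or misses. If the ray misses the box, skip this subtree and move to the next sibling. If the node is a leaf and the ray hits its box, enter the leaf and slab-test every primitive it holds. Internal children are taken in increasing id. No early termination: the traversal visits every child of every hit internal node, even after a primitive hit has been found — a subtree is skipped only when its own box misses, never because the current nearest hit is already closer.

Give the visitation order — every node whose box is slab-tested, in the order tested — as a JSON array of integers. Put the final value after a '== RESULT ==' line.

Trace the traversal:
N0 x:[-4,12] y:[-5/3,32/3] z:[-27,12] -> hit [-5/3,32/3], descend [2, 4]
  N2 x:[-4,12] y:[-5/3,32/3] z:[-9,12] -> hit [-5/3,32/3], descend [3, 5]
    N3 x:[-4,6] y:[11/3,32/3] z:[-9,12] -> hit [11/3,6] leaf, test {P0(miss), P3(miss)}
    N5 x:[-4,12] y:[-5/3,11/3] z:[-4,5] -> hit [-5/3,11/3] leaf, test {P2(miss), P5(miss)}
  N4 x:[-2,12] y:[0,19/3] z:[-27,-15] -> miss, prune

Visited [0, 2, 3, 5, 4]. Tests: 5 box, 2 leaf. Nearest: miss.

== RESULT ==
[0, 2, 3, 5, 4]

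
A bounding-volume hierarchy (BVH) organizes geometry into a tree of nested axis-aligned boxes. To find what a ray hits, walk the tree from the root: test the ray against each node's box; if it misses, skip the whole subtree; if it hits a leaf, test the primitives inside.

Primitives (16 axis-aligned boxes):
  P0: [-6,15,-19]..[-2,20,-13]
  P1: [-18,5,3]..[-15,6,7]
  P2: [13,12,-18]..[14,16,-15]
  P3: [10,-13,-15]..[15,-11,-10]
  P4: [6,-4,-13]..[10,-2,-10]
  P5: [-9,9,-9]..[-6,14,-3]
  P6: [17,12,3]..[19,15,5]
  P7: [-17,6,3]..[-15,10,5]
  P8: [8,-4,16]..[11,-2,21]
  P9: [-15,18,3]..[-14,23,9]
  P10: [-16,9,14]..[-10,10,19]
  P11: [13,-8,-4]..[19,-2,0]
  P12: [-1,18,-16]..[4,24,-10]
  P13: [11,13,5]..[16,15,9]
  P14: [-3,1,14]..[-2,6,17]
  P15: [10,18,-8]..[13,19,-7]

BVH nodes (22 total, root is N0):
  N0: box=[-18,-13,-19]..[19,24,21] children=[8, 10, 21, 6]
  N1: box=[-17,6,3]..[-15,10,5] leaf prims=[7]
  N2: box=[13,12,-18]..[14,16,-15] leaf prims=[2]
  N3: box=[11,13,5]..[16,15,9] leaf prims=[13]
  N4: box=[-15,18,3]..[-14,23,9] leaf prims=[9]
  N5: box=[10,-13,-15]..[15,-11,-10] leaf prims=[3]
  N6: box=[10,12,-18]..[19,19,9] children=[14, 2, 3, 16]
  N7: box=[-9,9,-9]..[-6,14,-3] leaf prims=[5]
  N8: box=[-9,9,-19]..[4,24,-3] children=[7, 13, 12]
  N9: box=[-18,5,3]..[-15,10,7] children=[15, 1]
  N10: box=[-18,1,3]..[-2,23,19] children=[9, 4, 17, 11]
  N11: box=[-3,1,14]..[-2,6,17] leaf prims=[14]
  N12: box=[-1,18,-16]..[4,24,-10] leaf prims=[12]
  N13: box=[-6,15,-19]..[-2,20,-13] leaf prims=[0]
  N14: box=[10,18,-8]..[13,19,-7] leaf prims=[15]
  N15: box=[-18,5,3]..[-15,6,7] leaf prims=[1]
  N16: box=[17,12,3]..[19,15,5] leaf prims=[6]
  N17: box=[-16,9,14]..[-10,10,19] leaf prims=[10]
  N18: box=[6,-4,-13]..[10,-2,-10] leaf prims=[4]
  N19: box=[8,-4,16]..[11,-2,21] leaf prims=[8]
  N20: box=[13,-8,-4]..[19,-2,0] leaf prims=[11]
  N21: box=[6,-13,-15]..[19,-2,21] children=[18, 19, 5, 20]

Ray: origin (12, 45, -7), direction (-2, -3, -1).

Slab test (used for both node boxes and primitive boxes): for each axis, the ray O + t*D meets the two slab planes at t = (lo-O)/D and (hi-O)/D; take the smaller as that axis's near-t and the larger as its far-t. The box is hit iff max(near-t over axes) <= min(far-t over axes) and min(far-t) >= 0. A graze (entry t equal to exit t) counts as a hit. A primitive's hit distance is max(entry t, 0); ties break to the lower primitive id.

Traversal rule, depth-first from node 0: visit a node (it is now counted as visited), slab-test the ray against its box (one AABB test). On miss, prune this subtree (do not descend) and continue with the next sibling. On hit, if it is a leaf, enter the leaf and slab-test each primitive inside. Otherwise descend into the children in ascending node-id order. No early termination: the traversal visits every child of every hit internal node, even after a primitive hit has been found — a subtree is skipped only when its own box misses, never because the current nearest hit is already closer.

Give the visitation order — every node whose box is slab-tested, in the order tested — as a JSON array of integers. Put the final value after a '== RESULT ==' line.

Walk:
N0 x:[-7/2,15] y:[7,58/3] z:[-28,12] -> hit [7,12], descend [6, 8, 10, 21]
  N6 x:[-7/2,1] y:[26/3,11] z:[-16,11] -> miss, prune
  N8 x:[4,21/2] y:[7,12] z:[-4,12] -> hit [7,21/2], descend [7, 12, 13]
    N7 x:[9,21/2] y:[31/3,12] z:[-4,2] -> miss, prune
    N12 x:[4,13/2] y:[7,9] z:[3,9] -> miss, prune
    N13 x:[7,9] y:[25/3,10] z:[6,12] -> hit [25/3,9] leaf, test {P0@t=25/3}
  N10 x:[7,15] y:[22/3,44/3] z:[-26,-10] -> miss, prune
  N21 x:[-7/2,3] y:[47/3,58/3] z:[-28,8] -> miss, prune

Visited [0, 6, 8, 7, 12, 13, 10, 21]. Tests: 8 box, 1 leaf. Nearest: P0.

== RESULT ==
[0, 6, 8, 7, 12, 13, 10, 21]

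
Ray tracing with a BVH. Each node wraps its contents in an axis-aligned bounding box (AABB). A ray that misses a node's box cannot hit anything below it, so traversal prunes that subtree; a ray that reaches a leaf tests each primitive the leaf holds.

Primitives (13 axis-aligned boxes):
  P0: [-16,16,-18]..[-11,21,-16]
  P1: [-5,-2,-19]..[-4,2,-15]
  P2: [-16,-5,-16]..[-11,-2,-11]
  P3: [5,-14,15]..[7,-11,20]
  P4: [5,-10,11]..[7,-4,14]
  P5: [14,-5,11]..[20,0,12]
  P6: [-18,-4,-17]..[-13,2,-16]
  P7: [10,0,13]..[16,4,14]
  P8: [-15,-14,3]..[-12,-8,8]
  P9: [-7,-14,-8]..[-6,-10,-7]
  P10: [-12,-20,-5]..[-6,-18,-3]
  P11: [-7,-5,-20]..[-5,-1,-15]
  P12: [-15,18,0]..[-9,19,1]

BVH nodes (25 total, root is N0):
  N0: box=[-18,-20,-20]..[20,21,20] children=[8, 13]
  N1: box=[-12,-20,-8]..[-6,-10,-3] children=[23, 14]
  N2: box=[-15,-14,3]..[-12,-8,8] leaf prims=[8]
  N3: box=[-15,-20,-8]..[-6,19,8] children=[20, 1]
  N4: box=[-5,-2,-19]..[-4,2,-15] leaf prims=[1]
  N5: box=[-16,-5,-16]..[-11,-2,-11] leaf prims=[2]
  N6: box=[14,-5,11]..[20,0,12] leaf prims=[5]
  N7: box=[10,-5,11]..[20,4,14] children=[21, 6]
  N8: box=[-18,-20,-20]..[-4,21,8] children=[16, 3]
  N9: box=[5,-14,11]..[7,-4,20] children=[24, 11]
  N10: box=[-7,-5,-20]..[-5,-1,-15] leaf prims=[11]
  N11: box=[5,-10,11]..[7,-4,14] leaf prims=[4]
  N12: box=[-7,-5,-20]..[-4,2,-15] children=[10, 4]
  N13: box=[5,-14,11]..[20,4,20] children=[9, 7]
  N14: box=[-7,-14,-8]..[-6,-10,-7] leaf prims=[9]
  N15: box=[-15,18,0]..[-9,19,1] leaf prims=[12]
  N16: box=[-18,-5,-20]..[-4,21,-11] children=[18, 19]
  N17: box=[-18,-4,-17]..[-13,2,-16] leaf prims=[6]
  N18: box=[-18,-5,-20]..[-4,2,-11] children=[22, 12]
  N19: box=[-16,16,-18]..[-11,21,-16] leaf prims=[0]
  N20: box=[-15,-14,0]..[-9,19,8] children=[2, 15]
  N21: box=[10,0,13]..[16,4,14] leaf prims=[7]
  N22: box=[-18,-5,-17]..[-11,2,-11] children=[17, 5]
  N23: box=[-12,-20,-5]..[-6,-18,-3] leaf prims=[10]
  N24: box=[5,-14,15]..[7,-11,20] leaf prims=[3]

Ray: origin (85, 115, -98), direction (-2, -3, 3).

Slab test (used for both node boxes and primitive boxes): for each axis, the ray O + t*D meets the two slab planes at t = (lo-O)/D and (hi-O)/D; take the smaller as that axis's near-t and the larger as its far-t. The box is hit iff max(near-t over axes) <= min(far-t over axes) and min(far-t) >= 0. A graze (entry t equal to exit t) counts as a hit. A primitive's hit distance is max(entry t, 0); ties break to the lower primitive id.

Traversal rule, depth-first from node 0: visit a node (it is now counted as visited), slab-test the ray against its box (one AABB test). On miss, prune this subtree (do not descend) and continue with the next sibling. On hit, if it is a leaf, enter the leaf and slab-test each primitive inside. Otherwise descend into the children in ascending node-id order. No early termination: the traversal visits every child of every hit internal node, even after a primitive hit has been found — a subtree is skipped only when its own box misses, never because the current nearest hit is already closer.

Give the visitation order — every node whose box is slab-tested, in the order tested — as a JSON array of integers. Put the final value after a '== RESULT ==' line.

Trace the traversal:
N0 x:[65/2,103/2] y:[94/3,45] z:[26,118/3] -> hit [65/2,118/3], descend [8, 13]
  N8 x:[89/2,103/2] y:[94/3,45] z:[26,106/3] -> miss, prune
  N13 x:[65/2,40] y:[37,43] z:[109/3,118/3] -> hit [37,118/3], descend [7, 9]
    N7 x:[65/2,75/2] y:[37,40] z:[109/3,112/3] -> hit [37,112/3], descend [6, 21]
      N6 x:[65/2,71/2] y:[115/3,40] z:[109/3,110/3] -> miss, prune
      N21 x:[69/2,75/2] y:[37,115/3] z:[37,112/3] -> hit [37,112/3] leaf, test {P7@t=37}
    N9 x:[39,40] y:[119/3,43] z:[109/3,118/3] -> miss, prune

7 AABB tests over nodes [0, 8, 13, 7, 6, 21, 9]; 1 leaf entered; closest P7.

== RESULT ==
[0, 8, 13, 7, 6, 21, 9]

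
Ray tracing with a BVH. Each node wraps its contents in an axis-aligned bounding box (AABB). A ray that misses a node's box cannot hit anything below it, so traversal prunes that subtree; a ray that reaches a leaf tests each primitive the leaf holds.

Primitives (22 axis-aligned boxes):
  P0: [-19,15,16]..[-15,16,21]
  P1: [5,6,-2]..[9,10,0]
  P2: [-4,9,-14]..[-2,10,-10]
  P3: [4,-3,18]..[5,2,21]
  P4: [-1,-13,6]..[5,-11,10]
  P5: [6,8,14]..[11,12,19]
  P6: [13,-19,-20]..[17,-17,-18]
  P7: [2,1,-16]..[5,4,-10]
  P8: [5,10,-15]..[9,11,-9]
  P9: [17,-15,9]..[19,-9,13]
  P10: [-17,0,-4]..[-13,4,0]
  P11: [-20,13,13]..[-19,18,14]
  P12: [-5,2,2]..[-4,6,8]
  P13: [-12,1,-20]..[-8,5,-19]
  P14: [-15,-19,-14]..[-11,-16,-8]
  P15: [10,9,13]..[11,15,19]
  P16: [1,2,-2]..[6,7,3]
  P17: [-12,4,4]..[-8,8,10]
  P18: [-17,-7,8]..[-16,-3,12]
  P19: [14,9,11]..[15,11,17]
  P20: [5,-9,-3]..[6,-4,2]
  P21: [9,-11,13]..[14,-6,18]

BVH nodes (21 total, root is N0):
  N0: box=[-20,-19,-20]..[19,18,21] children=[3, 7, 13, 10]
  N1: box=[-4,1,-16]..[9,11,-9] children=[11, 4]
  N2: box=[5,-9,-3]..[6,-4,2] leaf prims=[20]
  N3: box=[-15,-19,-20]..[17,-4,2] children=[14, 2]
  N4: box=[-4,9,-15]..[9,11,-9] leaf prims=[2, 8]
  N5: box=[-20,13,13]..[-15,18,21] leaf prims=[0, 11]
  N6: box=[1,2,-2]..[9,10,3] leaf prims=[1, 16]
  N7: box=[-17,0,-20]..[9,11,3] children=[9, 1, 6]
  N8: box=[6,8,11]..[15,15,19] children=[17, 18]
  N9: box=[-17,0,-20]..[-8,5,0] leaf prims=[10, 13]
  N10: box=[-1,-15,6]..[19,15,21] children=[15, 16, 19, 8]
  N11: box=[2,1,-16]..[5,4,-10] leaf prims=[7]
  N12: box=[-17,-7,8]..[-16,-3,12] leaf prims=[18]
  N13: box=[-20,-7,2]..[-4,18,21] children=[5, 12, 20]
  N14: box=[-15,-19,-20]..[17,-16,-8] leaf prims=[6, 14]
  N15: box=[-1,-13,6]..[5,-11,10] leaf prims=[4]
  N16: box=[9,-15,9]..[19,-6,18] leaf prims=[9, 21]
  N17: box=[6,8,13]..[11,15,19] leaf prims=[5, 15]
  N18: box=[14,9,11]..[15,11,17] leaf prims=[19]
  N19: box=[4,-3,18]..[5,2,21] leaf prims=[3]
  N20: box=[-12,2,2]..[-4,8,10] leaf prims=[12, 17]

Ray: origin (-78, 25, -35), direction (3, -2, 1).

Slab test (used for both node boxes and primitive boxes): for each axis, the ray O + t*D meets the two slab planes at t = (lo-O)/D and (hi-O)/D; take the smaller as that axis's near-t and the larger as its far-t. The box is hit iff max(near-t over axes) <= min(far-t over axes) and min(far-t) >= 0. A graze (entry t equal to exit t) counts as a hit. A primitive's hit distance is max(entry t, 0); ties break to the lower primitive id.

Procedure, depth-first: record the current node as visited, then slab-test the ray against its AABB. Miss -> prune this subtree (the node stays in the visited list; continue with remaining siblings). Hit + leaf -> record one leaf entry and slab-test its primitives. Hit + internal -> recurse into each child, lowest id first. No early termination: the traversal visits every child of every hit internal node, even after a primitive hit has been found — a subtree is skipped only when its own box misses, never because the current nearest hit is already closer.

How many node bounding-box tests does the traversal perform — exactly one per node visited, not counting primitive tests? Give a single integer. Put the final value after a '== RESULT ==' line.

Traverse from the root:
N0 x:[58/3,97/3] y:[7/2,22] z:[15,56] -> hit [58/3,22], descend [3, 7, 10, 13]
  N3 x:[21,95/3] y:[29/2,22] z:[15,37] -> hit [21,22], descend [2, 14]
    N2 x:[83/3,28] y:[29/2,17] z:[32,37] -> miss, prune
    N14 x:[21,95/3] y:[41/2,22] z:[15,27] -> hit [21,22] leaf, test {P6(miss), P14@t=21}
  N7 x:[61/3,29] y:[7,25/2] z:[15,38] -> miss, prune
  N10 x:[77/3,97/3] y:[5,20] z:[41,56] -> miss, prune
  N13 x:[58/3,74/3] y:[7/2,16] z:[37,56] -> miss, prune

Visited [0, 3, 2, 14, 7, 10, 13]. Tests: 7 box, 1 leaf. Nearest: P14.

== RESULT ==
7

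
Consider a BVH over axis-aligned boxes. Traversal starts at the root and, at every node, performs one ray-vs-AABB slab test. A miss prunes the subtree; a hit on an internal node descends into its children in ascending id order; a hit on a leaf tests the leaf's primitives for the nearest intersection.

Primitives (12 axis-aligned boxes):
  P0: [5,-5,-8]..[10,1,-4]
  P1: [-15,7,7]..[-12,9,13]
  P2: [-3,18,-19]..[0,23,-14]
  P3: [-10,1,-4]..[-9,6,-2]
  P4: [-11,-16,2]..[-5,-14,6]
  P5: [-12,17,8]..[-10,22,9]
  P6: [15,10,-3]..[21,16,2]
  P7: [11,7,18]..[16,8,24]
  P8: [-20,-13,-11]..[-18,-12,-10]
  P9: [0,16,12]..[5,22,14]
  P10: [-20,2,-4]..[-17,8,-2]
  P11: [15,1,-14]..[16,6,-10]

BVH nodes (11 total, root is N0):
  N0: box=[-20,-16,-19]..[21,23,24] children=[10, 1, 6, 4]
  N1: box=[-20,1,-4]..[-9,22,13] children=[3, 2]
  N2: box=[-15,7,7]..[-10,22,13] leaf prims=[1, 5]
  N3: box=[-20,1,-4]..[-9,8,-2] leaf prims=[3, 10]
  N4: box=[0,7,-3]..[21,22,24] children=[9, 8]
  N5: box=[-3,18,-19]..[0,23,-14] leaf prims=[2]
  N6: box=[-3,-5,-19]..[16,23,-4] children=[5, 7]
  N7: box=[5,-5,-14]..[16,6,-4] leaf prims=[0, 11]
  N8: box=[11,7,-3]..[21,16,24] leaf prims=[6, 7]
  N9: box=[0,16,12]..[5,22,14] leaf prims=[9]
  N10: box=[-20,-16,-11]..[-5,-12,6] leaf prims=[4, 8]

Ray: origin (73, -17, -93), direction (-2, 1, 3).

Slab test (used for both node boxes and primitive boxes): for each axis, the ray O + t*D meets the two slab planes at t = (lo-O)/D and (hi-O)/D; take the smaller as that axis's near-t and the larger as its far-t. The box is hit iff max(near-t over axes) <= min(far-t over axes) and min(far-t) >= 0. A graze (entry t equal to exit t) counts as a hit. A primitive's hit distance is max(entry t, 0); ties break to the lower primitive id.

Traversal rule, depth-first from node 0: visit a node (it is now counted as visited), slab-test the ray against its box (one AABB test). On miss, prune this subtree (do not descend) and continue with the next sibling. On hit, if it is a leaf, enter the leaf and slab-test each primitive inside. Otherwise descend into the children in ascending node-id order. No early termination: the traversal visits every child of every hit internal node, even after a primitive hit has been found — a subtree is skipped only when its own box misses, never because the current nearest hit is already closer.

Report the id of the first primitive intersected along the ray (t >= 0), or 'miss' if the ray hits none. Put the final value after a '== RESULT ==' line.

Walk:
N0 x:[26,93/2] y:[1,40] z:[74/3,39] -> hit [26,39], descend [1, 4, 6, 10]
  N1 x:[41,93/2] y:[18,39] z:[89/3,106/3] -> miss, prune
  N4 x:[26,73/2] y:[24,39] z:[30,39] -> hit [30,73/2], descend [8, 9]
    N8 x:[26,31] y:[24,33] z:[30,39] -> hit [30,31] leaf, test {P6(miss), P7(miss)}
    N9 x:[34,73/2] y:[33,39] z:[35,107/3] -> hit [35,107/3] leaf, test {P9@t=35}
  N6 x:[57/2,38] y:[12,40] z:[74/3,89/3] -> hit [57/2,89/3], descend [5, 7]
    N5 x:[73/2,38] y:[35,40] z:[74/3,79/3] -> miss, prune
    N7 x:[57/2,34] y:[12,23] z:[79/3,89/3] -> miss, prune
  N10 x:[39,93/2] y:[1,5] z:[82/3,33] -> miss, prune

order=[0, 1, 4, 8, 9, 6, 5, 7, 10]  |boxes|=9  |leaves|=2  hit=P9

== RESULT ==
9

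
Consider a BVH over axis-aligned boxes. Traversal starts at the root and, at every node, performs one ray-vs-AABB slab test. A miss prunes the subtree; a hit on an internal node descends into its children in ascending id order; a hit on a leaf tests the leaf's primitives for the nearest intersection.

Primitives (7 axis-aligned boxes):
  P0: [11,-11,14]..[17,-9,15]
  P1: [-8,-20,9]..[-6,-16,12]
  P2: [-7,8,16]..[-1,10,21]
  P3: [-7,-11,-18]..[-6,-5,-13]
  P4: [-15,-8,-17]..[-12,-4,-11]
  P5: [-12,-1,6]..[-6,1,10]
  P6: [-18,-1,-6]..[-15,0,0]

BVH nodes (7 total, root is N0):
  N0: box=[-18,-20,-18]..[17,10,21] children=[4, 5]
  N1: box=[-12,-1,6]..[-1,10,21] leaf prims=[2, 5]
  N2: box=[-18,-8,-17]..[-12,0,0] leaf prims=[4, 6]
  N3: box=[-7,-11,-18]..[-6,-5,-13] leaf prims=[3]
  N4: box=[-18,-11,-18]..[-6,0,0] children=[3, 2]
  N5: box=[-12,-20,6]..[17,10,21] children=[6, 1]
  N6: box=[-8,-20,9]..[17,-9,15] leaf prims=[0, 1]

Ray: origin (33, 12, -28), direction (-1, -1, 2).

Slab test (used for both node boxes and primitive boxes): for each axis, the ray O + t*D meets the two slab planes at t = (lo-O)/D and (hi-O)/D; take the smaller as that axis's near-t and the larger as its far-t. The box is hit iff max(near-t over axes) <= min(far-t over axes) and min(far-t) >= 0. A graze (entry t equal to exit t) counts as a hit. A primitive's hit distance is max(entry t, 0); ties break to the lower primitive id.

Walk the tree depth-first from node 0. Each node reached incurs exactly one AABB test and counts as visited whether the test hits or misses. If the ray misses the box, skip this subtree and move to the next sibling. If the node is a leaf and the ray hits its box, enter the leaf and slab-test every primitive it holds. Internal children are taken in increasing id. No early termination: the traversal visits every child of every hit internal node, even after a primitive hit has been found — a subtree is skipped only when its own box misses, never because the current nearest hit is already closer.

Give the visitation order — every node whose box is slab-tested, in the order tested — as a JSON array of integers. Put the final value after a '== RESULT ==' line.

Walk:
N0 x:[16,51] y:[2,32] z:[5,49/2] -> hit [16,49/2], descend [4, 5]
  N4 x:[39,51] y:[12,23] z:[5,14] -> miss, prune
  N5 x:[16,45] y:[2,32] z:[17,49/2] -> hit [17,49/2], descend [1, 6]
    N1 x:[34,45] y:[2,13] z:[17,49/2] -> miss, prune
    N6 x:[16,41] y:[21,32] z:[37/2,43/2] -> hit [21,43/2] leaf, test {P0@t=21, P1(miss)}

Visited [0, 4, 5, 1, 6]. Tests: 5 box, 1 leaf. Nearest: P0.

== RESULT ==
[0, 4, 5, 1, 6]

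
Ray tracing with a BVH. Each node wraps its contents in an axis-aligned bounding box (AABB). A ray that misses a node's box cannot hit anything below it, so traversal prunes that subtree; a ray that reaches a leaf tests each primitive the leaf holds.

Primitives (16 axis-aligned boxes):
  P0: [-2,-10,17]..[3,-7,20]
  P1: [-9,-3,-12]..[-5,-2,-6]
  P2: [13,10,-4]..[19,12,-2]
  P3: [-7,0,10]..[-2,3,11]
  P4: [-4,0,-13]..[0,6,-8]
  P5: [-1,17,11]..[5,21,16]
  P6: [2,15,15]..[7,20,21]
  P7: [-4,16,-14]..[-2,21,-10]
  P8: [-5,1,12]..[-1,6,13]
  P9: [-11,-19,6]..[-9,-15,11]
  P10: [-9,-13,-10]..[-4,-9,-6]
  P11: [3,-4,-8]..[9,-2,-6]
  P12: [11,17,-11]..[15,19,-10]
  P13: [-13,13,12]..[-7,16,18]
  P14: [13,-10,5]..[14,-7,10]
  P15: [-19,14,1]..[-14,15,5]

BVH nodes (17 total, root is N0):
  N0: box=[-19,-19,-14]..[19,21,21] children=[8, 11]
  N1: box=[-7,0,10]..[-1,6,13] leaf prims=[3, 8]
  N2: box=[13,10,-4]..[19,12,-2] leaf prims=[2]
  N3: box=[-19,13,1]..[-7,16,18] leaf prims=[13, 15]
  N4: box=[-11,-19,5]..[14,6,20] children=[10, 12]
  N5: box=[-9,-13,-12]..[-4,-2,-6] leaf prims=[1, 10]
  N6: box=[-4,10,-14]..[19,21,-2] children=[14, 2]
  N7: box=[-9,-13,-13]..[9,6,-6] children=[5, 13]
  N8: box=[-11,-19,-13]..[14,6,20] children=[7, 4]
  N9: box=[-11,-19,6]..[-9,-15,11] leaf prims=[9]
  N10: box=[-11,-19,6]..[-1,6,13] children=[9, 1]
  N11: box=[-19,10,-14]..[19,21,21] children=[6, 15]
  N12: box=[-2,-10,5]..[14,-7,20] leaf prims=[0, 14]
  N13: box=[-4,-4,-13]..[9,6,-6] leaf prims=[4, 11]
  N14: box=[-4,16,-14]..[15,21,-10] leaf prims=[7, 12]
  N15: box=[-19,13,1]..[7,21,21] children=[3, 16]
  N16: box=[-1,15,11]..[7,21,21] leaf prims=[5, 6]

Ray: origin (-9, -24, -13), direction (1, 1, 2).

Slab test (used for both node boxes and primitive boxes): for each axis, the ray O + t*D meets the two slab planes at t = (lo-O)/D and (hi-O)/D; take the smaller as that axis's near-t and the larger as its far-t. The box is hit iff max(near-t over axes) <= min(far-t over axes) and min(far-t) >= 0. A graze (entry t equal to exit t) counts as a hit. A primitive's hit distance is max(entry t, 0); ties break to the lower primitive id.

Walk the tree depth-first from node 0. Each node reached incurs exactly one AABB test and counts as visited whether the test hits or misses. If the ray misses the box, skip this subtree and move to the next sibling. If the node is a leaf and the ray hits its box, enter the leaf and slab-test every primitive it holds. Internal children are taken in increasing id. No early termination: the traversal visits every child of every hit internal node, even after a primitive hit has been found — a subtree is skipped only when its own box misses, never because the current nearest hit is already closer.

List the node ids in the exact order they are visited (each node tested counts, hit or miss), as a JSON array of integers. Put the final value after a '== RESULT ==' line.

Trace the traversal:
N0 x:[-10,28] y:[5,45] z:[-1/2,17] -> hit [5,17], descend [8, 11]
  N8 x:[-2,23] y:[5,30] z:[0,33/2] -> hit [5,33/2], descend [4, 7]
    N4 x:[-2,23] y:[5,30] z:[9,33/2] -> hit [9,33/2], descend [10, 12]
      N10 x:[-2,8] y:[5,30] z:[19/2,13] -> miss, prune
      N12 x:[7,23] y:[14,17] z:[9,33/2] -> hit [14,33/2] leaf, test {P0(miss), P14(miss)}
    N7 x:[0,18] y:[11,30] z:[0,7/2] -> miss, prune
  N11 x:[-10,28] y:[34,45] z:[-1/2,17] -> miss, prune

Visited [0, 8, 4, 10, 12, 7, 11]. Tests: 7 box, 1 leaf. Nearest: miss.

== RESULT ==
[0, 8, 4, 10, 12, 7, 11]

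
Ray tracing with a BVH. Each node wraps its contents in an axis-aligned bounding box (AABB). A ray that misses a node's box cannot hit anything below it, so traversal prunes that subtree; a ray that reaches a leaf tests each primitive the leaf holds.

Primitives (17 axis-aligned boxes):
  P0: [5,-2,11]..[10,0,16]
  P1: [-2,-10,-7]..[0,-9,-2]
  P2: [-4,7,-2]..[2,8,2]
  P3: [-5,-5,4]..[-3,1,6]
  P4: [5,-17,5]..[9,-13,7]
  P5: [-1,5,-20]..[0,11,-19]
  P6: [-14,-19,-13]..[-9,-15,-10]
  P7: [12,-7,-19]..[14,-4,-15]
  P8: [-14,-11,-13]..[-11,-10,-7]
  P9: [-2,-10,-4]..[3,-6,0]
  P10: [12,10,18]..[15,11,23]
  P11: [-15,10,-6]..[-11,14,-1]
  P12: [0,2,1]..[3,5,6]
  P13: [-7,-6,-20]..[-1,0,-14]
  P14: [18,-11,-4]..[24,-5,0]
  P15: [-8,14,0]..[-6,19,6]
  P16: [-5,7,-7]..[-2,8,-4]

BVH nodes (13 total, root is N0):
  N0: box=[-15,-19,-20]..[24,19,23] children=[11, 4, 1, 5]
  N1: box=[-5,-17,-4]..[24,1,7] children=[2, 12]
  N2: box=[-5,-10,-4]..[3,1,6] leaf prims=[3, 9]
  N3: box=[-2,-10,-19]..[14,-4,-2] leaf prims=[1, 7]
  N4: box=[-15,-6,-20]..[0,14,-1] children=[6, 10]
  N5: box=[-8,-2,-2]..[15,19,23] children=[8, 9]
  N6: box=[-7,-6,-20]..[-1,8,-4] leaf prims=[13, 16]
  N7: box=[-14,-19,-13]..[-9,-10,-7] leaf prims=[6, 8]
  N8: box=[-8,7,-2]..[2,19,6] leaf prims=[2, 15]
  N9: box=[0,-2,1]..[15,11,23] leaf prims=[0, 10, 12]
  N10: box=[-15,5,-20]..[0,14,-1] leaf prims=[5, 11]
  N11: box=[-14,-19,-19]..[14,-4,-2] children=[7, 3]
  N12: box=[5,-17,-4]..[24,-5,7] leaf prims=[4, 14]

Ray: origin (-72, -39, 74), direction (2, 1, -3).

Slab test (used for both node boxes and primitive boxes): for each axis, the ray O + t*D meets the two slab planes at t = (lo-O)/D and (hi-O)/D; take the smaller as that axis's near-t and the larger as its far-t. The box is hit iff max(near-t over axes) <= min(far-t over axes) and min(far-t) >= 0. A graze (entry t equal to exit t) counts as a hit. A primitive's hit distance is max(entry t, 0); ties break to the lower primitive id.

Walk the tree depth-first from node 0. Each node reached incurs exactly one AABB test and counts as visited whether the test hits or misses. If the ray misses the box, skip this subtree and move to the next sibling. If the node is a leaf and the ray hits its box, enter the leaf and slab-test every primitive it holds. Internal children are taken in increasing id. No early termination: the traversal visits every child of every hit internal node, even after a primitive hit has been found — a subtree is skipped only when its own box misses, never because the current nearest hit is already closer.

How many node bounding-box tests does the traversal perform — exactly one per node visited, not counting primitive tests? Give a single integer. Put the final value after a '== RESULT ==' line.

Traverse from the root:
N0 x:[57/2,48] y:[20,58] z:[17,94/3] -> hit [57/2,94/3], descend [1, 4, 5, 11]
  N1 x:[67/2,48] y:[22,40] z:[67/3,26] -> miss, prune
  N4 x:[57/2,36] y:[33,53] z:[25,94/3] -> miss, prune
  N5 x:[32,87/2] y:[37,58] z:[17,76/3] -> miss, prune
  N11 x:[29,43] y:[20,35] z:[76/3,31] -> hit [29,31], descend [3, 7]
    N3 x:[35,43] y:[29,35] z:[76/3,31] -> miss, prune
    N7 x:[29,63/2] y:[20,29] z:[27,29] -> hit [29,29] leaf, test {P6(miss), P8@t=29}

Summary -> nodes [0, 1, 4, 5, 11, 3, 7]; box-tests=7; leaf-entries=1; first=P8

== RESULT ==
7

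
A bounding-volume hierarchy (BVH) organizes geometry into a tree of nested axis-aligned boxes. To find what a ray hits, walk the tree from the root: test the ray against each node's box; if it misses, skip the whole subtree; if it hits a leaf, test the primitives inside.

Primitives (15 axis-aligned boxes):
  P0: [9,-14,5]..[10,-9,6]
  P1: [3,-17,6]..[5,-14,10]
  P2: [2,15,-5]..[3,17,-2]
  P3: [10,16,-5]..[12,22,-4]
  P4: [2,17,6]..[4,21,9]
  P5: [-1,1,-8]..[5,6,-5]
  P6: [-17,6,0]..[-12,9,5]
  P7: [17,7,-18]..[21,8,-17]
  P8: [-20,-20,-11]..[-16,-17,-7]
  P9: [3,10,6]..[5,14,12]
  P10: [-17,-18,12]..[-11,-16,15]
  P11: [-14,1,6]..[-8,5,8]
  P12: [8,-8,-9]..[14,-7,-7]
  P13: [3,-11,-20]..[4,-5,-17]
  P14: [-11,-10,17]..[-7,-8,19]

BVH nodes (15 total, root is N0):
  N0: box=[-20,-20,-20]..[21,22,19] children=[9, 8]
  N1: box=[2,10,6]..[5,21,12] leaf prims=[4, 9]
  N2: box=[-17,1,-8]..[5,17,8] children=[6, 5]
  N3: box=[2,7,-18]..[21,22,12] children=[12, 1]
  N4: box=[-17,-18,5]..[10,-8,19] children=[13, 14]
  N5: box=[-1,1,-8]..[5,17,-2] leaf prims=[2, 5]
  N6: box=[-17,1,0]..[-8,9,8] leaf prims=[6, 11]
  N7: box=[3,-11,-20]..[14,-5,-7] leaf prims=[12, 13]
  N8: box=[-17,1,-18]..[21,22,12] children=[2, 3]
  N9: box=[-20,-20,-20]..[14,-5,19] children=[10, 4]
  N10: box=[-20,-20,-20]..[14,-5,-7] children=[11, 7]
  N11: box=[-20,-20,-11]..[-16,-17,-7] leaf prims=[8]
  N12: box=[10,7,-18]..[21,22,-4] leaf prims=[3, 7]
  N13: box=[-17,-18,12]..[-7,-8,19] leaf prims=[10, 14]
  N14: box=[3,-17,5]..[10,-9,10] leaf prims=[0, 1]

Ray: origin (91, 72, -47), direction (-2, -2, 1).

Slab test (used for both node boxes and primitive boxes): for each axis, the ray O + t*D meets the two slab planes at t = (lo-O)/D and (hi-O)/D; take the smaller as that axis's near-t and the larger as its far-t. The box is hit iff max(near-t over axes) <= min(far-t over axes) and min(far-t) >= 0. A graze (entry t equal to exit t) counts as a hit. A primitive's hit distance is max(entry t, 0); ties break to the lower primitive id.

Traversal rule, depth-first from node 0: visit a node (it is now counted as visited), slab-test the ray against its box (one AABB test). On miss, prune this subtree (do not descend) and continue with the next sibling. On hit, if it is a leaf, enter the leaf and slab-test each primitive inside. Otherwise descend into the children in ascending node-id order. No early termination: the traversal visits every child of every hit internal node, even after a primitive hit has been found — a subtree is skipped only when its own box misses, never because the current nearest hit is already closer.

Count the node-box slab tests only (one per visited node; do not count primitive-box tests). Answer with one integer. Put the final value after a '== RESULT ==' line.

Traverse from the root:
N0 x:[35,111/2] y:[25,46] z:[27,66] -> hit [35,46], descend [8, 9]
  N8 x:[35,54] y:[25,71/2] z:[29,59] -> hit [35,71/2], descend [2, 3]
    N2 x:[43,54] y:[55/2,71/2] z:[39,55] -> miss, prune
    N3 x:[35,89/2] y:[25,65/2] z:[29,59] -> miss, prune
  N9 x:[77/2,111/2] y:[77/2,46] z:[27,66] -> hit [77/2,46], descend [4, 10]
    N4 x:[81/2,54] y:[40,45] z:[52,66] -> miss, prune
    N10 x:[77/2,111/2] y:[77/2,46] z:[27,40] -> hit [77/2,40], descend [7, 11]
      N7 x:[77/2,44] y:[77/2,83/2] z:[27,40] -> hit [77/2,40] leaf, test {P12@t=79/2, P13(miss)}
      N11 x:[107/2,111/2] y:[89/2,46] z:[36,40] -> miss, prune

order=[0, 8, 2, 3, 9, 4, 10, 7, 11]  |boxes|=9  |leaves|=1  hit=P12

== RESULT ==
9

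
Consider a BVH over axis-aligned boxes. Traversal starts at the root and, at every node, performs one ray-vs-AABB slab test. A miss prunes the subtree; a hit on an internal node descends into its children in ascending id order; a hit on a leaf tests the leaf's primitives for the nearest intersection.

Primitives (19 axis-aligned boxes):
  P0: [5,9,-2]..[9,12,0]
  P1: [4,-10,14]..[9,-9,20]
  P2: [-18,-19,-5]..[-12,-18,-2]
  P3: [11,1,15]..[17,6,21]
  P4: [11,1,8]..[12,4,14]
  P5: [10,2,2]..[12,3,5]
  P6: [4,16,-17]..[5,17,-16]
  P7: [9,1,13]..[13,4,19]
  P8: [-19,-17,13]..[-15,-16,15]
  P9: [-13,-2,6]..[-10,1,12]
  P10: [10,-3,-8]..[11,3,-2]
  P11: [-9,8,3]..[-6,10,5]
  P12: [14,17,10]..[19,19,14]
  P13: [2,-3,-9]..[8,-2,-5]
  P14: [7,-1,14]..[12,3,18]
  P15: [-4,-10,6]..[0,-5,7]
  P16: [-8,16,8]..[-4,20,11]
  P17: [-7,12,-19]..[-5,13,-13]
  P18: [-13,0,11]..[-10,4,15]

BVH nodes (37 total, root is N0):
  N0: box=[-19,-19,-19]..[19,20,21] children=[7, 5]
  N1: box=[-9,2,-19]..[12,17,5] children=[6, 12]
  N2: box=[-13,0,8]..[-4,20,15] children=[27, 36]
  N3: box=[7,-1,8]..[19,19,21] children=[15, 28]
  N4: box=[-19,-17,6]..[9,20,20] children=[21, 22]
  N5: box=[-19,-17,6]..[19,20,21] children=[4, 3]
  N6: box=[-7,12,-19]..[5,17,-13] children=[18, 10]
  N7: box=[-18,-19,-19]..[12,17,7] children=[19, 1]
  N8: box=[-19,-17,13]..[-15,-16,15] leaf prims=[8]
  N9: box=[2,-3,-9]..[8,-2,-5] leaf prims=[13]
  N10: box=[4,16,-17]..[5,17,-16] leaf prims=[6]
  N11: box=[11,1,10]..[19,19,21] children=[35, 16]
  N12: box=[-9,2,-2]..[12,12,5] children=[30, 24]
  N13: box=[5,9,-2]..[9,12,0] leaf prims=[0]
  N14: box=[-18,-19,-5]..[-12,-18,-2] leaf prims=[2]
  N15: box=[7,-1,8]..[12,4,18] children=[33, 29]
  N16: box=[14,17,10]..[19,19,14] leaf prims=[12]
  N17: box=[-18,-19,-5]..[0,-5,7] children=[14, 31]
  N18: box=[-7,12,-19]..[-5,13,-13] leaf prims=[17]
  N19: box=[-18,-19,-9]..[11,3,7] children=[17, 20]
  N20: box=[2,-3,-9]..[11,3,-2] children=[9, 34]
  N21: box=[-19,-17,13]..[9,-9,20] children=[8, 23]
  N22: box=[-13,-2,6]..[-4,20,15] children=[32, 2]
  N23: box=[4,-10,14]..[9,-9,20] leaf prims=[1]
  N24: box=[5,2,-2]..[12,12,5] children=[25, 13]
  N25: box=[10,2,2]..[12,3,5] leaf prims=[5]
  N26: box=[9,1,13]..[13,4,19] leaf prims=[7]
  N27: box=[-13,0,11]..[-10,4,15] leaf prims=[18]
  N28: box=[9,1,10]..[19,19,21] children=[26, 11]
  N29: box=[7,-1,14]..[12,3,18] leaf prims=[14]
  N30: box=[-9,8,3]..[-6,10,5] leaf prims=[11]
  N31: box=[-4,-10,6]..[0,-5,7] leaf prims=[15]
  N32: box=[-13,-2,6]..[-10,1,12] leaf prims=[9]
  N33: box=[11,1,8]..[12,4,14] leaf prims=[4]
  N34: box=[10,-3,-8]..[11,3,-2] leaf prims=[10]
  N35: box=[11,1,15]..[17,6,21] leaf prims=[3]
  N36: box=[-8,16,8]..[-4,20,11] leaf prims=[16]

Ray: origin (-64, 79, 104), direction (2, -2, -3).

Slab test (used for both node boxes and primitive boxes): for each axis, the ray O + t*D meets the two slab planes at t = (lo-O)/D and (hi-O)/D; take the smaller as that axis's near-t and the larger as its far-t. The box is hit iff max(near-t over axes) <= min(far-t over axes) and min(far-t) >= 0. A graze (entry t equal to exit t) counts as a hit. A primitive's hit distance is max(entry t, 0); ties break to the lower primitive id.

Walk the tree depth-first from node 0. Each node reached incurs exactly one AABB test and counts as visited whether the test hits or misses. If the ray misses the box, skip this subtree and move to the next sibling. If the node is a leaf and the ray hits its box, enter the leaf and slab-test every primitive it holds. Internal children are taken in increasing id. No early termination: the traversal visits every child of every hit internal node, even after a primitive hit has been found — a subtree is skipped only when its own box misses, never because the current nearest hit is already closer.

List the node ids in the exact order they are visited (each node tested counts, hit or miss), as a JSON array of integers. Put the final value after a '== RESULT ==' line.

Trace the traversal:
N0 x:[45/2,83/2] y:[59/2,49] z:[83/3,41] -> hit [59/2,41], descend [5, 7]
  N5 x:[45/2,83/2] y:[59/2,48] z:[83/3,98/3] -> hit [59/2,98/3], descend [3, 4]
    N3 x:[71/2,83/2] y:[30,40] z:[83/3,32] -> miss, prune
    N4 x:[45/2,73/2] y:[59/2,48] z:[28,98/3] -> hit [59/2,98/3], descend [21, 22]
      N21 x:[45/2,73/2] y:[44,48] z:[28,91/3] -> miss, prune
      N22 x:[51/2,30] y:[59/2,81/2] z:[89/3,98/3] -> hit [89/3,30], descend [2, 32]
        N2 x:[51/2,30] y:[59/2,79/2] z:[89/3,32] -> hit [89/3,30], descend [27, 36]
          N27 x:[51/2,27] y:[75/2,79/2] z:[89/3,31] -> miss, prune
          N36 x:[28,30] y:[59/2,63/2] z:[31,32] -> miss, prune
        N32 x:[51/2,27] y:[39,81/2] z:[92/3,98/3] -> miss, prune
  N7 x:[23,38] y:[31,49] z:[97/3,41] -> hit [97/3,38], descend [1, 19]
    N1 x:[55/2,38] y:[31,77/2] z:[33,41] -> hit [33,38], descend [6, 12]
      N6 x:[57/2,69/2] y:[31,67/2] z:[39,41] -> miss, prune
      N12 x:[55/2,38] y:[67/2,77/2] z:[33,106/3] -> hit [67/2,106/3], descend [24, 30]
        N24 x:[69/2,38] y:[67/2,77/2] z:[33,106/3] -> hit [69/2,106/3], descend [13, 25]
          N13 x:[69/2,73/2] y:[67/2,35] z:[104/3,106/3] -> hit [104/3,35] leaf, test {P0@t=104/3}
          N25 x:[37,38] y:[38,77/2] z:[33,34] -> miss, prune
        N30 x:[55/2,29] y:[69/2,71/2] z:[33,101/3] -> miss, prune
    N19 x:[23,75/2] y:[38,49] z:[97/3,113/3] -> miss, prune

19 AABB tests over nodes [0, 5, 3, 4, 21, 22, 2, 27, 36, 32, 7, 1, 6, 12, 24, 13, 25, 30, 19]; 1 leaf entered; closest P0.

== RESULT ==
[0, 5, 3, 4, 21, 22, 2, 27, 36, 32, 7, 1, 6, 12, 24, 13, 25, 30, 19]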